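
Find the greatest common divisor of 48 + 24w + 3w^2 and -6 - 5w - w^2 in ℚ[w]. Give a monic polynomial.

1

Repeated division with remainder:
  3w^2 + 24w + 48 = (-3)(-w^2 - 5w - 6) + (9w + 30)
  -w^2 - 5w - 6 = (-(1/9)w - 5/27)(9w + 30) + (-4/9)
  9w + 30 = (-(81/4)w - 135/2)(-4/9) + (0)
The last nonzero remainder is the constant -4/9, so the polynomials are coprime and gcd = 1.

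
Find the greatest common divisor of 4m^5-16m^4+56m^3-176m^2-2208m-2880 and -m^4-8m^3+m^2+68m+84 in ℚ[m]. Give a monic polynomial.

Euclidean algorithm in ℚ[m]:
  4m^5-16m^4+56m^3-176m^2-2208m-2880 = (-4m+48)(-m^4-8m^3+m^2+68m+84) + (444m^3+48m^2-5136m-6912)
  -m^4-8m^3+m^2+68m+84 = (-(1/444)m-73/4107)(444m^3+48m^2-5136m-6912) + (-(13299/1369)m^2-(53196/1369)m-53196/1369)
  444m^3+48m^2-5136m-6912 = (-(202612/4433)m+788544/4433)(-(13299/1369)m^2-(53196/1369)m-53196/1369) + (0)
Last nonzero remainder: -(13299/1369)m^2-(53196/1369)m-53196/1369. Dividing through by -13299/1369 gives the monic gcd m^2+4m+4.

m^2+4m+4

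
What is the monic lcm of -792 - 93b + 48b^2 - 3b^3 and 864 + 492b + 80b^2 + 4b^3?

19008 + 6720b - 361b^2 - 169b^3 + b^4 + b^5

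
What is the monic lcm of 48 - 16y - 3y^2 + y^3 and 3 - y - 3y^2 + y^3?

-48 + 16y + 51y^2 - 17y^3 - 3y^4 + y^5

Euclidean algorithm in ℚ[y]:
  y^3 - 3y^2 - 16y + 48 = (y^3 - 3y^2 - y + 3) + (-15y + 45)
  y^3 - 3y^2 - y + 3 = (-(1/15)y^2 + 1/15)(-15y + 45) + (0)
Last nonzero remainder: -15y + 45. Dividing through by -15 gives the monic gcd y - 3.
Then lcm(f, g) = f·g / gcd(f, g); expanding and making the result monic gives the answer.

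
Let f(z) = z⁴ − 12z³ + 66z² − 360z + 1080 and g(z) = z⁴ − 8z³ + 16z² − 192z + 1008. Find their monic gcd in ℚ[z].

Apply the Euclidean algorithm:
  z⁴ − 12z³ + 66z² − 360z + 1080 = (z⁴ − 8z³ + 16z² − 192z + 1008) + (−4z³ + 50z² − 168z + 72)
  z⁴ − 8z³ + 16z² − 192z + 1008 = (−(1/4)z − 9/8)(−4z³ + 50z² − 168z + 72) + ((121/4)z² − 363z + 1089)
  −4z³ + 50z² − 168z + 72 = (−(16/121)z + 8/121)((121/4)z² − 363z + 1089) + (0)
Last nonzero remainder: (121/4)z² − 363z + 1089. Dividing through by 121/4 gives the monic gcd z² − 12z + 36.

z² − 12z + 36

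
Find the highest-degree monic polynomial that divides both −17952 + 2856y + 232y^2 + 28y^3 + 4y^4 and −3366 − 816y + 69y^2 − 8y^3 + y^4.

102 + y^2

Repeated division with remainder:
  4y^4 + 28y^3 + 232y^2 + 2856y − 17952 = (4)(y^4 − 8y^3 + 69y^2 − 816y − 3366) + (60y^3 − 44y^2 + 6120y − 4488)
  y^4 − 8y^3 + 69y^2 − 816y − 3366 = ((1/60)y − 109/900)(60y^3 − 44y^2 + 6120y − 4488) + (−(8624/225)y^2 − 293216/75)
  60y^3 − 44y^2 + 6120y − 4488 = (−(3375/2156)y + 225/196)(−(8624/225)y^2 − 293216/75) + (0)
Last nonzero remainder: −(8624/225)y^2 − 293216/75. Dividing through by −8624/225 gives the monic gcd y^2 + 102.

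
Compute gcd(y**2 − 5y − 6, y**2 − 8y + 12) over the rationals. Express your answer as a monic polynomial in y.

y − 6

Euclidean algorithm in ℚ[y]:
  y**2 − 5y − 6 = (y**2 − 8y + 12) + (3y − 18)
  y**2 − 8y + 12 = ((1/3)y − 2/3)(3y − 18) + (0)
Last nonzero remainder: 3y − 18. Dividing through by 3 gives the monic gcd y − 6.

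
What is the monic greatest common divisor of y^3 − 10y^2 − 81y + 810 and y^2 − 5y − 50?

y − 10

Euclidean algorithm in ℚ[y]:
  y^3 − 10y^2 − 81y + 810 = (y − 5)(y^2 − 5y − 50) + (−56y + 560)
  y^2 − 5y − 50 = (−(1/56)y − 5/56)(−56y + 560) + (0)
Last nonzero remainder: −56y + 560. Dividing through by −56 gives the monic gcd y − 10.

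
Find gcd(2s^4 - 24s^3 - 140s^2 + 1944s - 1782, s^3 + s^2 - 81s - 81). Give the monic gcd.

Repeated division with remainder:
  2s^4 - 24s^3 - 140s^2 + 1944s - 1782 = (2s - 26)(s^3 + s^2 - 81s - 81) + (48s^2 - 3888)
  s^3 + s^2 - 81s - 81 = ((1/48)s + 1/48)(48s^2 - 3888) + (0)
Last nonzero remainder: 48s^2 - 3888. Dividing through by 48 gives the monic gcd s^2 - 81.

s^2 - 81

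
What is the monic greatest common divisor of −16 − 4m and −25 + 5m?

1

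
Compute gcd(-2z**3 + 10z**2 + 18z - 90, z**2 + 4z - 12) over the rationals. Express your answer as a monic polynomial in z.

Euclidean algorithm in ℚ[z]:
  -2z**3 + 10z**2 + 18z - 90 = (-2z + 18)(z**2 + 4z - 12) + (-78z + 126)
  z**2 + 4z - 12 = (-(1/78)z - 73/1014)(-78z + 126) + (-495/169)
  -78z + 126 = ((4394/165)z - 2366/55)(-495/169) + (0)
The last nonzero remainder is the constant -495/169, so the polynomials are coprime and gcd = 1.

1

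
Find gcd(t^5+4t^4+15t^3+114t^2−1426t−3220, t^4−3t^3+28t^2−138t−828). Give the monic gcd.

Repeated division with remainder:
  t^5+4t^4+15t^3+114t^2−1426t−3220 = (t+7)(t^4−3t^3+28t^2−138t−828) + (8t^3+56t^2+368t+2576)
  t^4−3t^3+28t^2−138t−828 = ((1/8)t−5/4)(8t^3+56t^2+368t+2576) + (52t^2+2392)
  8t^3+56t^2+368t+2576 = ((2/13)t+14/13)(52t^2+2392) + (0)
Last nonzero remainder: 52t^2+2392. Dividing through by 52 gives the monic gcd t^2+46.

t^2+46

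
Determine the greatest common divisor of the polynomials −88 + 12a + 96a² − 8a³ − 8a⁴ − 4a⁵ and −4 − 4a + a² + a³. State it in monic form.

Euclidean algorithm in ℚ[a]:
  −4a⁵ − 8a⁴ − 8a³ + 96a² + 12a − 88 = (−4a² − 4a − 20)(a³ + a² − 4a − 4) + (84a² − 84a − 168)
  a³ + a² − 4a − 4 = ((1/84)a + 1/42)(84a² − 84a − 168) + (0)
Last nonzero remainder: 84a² − 84a − 168. Dividing through by 84 gives the monic gcd a² − a − 2.

−2 − a + a²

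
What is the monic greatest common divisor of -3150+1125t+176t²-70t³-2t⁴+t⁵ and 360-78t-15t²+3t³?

-30-t+t²

By polynomial division,
  t⁵-2t⁴-70t³+176t²+1125t-3150 = ((1/3)t²+t-29/3)(3t³-15t²-78t+360) + (-11t²+11t+330)
  3t³-15t²-78t+360 = (-(3/11)t+12/11)(-11t²+11t+330) + (0)
Last nonzero remainder: -11t²+11t+330. Dividing through by -11 gives the monic gcd t²-t-30.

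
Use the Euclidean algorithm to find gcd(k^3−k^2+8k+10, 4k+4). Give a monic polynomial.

k+1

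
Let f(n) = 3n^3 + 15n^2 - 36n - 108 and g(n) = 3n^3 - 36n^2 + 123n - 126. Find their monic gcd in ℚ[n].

Apply the Euclidean algorithm:
  3n^3 + 15n^2 - 36n - 108 = (3n^3 - 36n^2 + 123n - 126) + (51n^2 - 159n + 18)
  3n^3 - 36n^2 + 123n - 126 = ((1/17)n - 151/289)(51n^2 - 159n + 18) + ((11232/289)n - 33696/289)
  51n^2 - 159n + 18 = ((4913/3744)n - 289/1872)((11232/289)n - 33696/289) + (0)
Last nonzero remainder: (11232/289)n - 33696/289. Dividing through by 11232/289 gives the monic gcd n - 3.

n - 3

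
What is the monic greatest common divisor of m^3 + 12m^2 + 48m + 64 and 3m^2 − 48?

m + 4

By polynomial division,
  m^3 + 12m^2 + 48m + 64 = ((1/3)m + 4)(3m^2 − 48) + (64m + 256)
  3m^2 − 48 = ((3/64)m − 3/16)(64m + 256) + (0)
Last nonzero remainder: 64m + 256. Dividing through by 64 gives the monic gcd m + 4.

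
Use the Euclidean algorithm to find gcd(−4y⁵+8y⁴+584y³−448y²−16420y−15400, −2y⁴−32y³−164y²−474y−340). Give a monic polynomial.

y²+11y+10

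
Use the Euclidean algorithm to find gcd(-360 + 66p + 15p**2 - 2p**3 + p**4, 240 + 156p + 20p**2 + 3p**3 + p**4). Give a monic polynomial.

120 + 18p + p**2 + p**3

Euclidean algorithm in ℚ[p]:
  p**4 - 2p**3 + 15p**2 + 66p - 360 = (p**4 + 3p**3 + 20p**2 + 156p + 240) + (-5p**3 - 5p**2 - 90p - 600)
  p**4 + 3p**3 + 20p**2 + 156p + 240 = (-(1/5)p - 2/5)(-5p**3 - 5p**2 - 90p - 600) + (0)
Last nonzero remainder: -5p**3 - 5p**2 - 90p - 600. Dividing through by -5 gives the monic gcd p**3 + p**2 + 18p + 120.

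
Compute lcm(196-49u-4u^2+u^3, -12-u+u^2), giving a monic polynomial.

588+49u-61u^2-u^3+u^4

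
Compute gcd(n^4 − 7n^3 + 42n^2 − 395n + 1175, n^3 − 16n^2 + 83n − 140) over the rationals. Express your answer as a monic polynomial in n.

n − 5

By polynomial division,
  n^4 − 7n^3 + 42n^2 − 395n + 1175 = (n + 9)(n^3 − 16n^2 + 83n − 140) + (103n^2 − 1002n + 2435)
  n^3 − 16n^2 + 83n − 140 = ((1/103)n − 646/10609)(103n^2 − 1002n + 2435) + (−(17550/10609)n + 87750/10609)
  103n^2 − 1002n + 2435 = (−(1092727/17550)n + 5166583/17550)(−(17550/10609)n + 87750/10609) + (0)
Last nonzero remainder: −(17550/10609)n + 87750/10609. Dividing through by −17550/10609 gives the monic gcd n − 5.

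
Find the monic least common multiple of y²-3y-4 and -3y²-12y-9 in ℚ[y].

y³-13y-12

Apply the Euclidean algorithm:
  y²-3y-4 = (-1/3)(-3y²-12y-9) + (-7y-7)
  -3y²-12y-9 = ((3/7)y+9/7)(-7y-7) + (0)
Last nonzero remainder: -7y-7. Dividing through by -7 gives the monic gcd y+1.
Then lcm(f, g) = f·g / gcd(f, g); expanding and making the result monic gives the answer.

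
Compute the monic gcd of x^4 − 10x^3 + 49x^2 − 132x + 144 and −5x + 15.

x − 3

By polynomial division,
  x^4 − 10x^3 + 49x^2 − 132x + 144 = (−(1/5)x^3 + (7/5)x^2 − (28/5)x + 48/5)(−5x + 15) + (0)
Last nonzero remainder: −5x + 15. Dividing through by −5 gives the monic gcd x − 3.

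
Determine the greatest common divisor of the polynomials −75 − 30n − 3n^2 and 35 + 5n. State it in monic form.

1

Repeated division with remainder:
  −3n^2 − 30n − 75 = (−(3/5)n − 9/5)(5n + 35) + (−12)
  5n + 35 = (−(5/12)n − 35/12)(−12) + (0)
The last nonzero remainder is the constant −12, so the polynomials are coprime and gcd = 1.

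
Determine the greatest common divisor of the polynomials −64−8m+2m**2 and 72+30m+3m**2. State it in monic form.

Apply the Euclidean algorithm:
  2m**2−8m−64 = (2/3)(3m**2+30m+72) + (−28m−112)
  3m**2+30m+72 = (−(3/28)m−9/14)(−28m−112) + (0)
Last nonzero remainder: −28m−112. Dividing through by −28 gives the monic gcd m+4.

4+m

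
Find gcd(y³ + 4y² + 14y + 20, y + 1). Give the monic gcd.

Euclidean algorithm in ℚ[y]:
  y³ + 4y² + 14y + 20 = (y² + 3y + 11)(y + 1) + (9)
  y + 1 = ((1/9)y + 1/9)(9) + (0)
The last nonzero remainder is the constant 9, so the polynomials are coprime and gcd = 1.

1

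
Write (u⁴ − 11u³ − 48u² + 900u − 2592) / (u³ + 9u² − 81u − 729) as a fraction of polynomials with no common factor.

Repeated division with remainder:
  u⁴ − 11u³ − 48u² + 900u − 2592 = (u − 20)(u³ + 9u² − 81u − 729) + (213u² + 9u − 17172)
  u³ + 9u² − 81u − 729 = ((1/213)u + 212/5041)(213u² + 9u − 17172) + (−(3825/5041)u − 34425/5041)
  213u² + 9u − 17172 = (−(357911/1275)u + 1068692/425)(−(3825/5041)u − 34425/5041) + (0)
Last nonzero remainder: −(3825/5041)u − 34425/5041. Dividing through by −3825/5041 gives the monic gcd u + 9.
Cancel u + 9 from numerator and denominator to get the reduced form.

(u³ − 20u² + 132u − 288)/(u² − 81)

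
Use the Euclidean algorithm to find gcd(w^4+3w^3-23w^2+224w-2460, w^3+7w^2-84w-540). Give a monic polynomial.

w+10

Repeated division with remainder:
  w^4+3w^3-23w^2+224w-2460 = (w-4)(w^3+7w^2-84w-540) + (89w^2+428w-4620)
  w^3+7w^2-84w-540 = ((1/89)w+195/7921)(89w^2+428w-4620) + (-(337644/7921)w-3376440/7921)
  89w^2+428w-4620 = (-(704969/337644)w+609917/56274)(-(337644/7921)w-3376440/7921) + (0)
Last nonzero remainder: -(337644/7921)w-3376440/7921. Dividing through by -337644/7921 gives the monic gcd w+10.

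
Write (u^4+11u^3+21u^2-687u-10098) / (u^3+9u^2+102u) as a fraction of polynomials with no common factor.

By polynomial division,
  u^4+11u^3+21u^2-687u-10098 = (u+2)(u^3+9u^2+102u) + (-99u^2-891u-10098)
  u^3+9u^2+102u = (-(1/99)u)(-99u^2-891u-10098) + (0)
Last nonzero remainder: -99u^2-891u-10098. Dividing through by -99 gives the monic gcd u^2+9u+102.
Cancel u^2+9u+102 from numerator and denominator to get the reduced form.

(u^2+2u-99)/(u)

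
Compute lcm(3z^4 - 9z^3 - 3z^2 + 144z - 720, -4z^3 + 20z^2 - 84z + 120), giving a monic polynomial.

z^5 - 5z^4 + 5z^3 + 50z^2 - 336z + 480

Apply the Euclidean algorithm:
  3z^4 - 9z^3 - 3z^2 + 144z - 720 = (-(3/4)z - 3/2)(-4z^3 + 20z^2 - 84z + 120) + (-36z^2 + 108z - 540)
  -4z^3 + 20z^2 - 84z + 120 = ((1/9)z - 2/9)(-36z^2 + 108z - 540) + (0)
Last nonzero remainder: -36z^2 + 108z - 540. Dividing through by -36 gives the monic gcd z^2 - 3z + 15.
Then lcm(f, g) = f·g / gcd(f, g); expanding and making the result monic gives the answer.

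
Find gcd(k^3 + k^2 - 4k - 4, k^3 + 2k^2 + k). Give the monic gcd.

Apply the Euclidean algorithm:
  k^3 + k^2 - 4k - 4 = (k^3 + 2k^2 + k) + (-k^2 - 5k - 4)
  k^3 + 2k^2 + k = (-k + 3)(-k^2 - 5k - 4) + (12k + 12)
  -k^2 - 5k - 4 = (-(1/12)k - 1/3)(12k + 12) + (0)
Last nonzero remainder: 12k + 12. Dividing through by 12 gives the monic gcd k + 1.

k + 1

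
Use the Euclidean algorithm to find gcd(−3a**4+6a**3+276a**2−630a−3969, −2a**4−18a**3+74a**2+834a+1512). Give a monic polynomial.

Apply the Euclidean algorithm:
  −3a**4+6a**3+276a**2−630a−3969 = (3/2)(−2a**4−18a**3+74a**2+834a+1512) + (33a**3+165a**2−1881a−6237)
  −2a**4−18a**3+74a**2+834a+1512 = (−(2/33)a−8/33)(33a**3+165a**2−1881a−6237) + (0)
Last nonzero remainder: 33a**3+165a**2−1881a−6237. Dividing through by 33 gives the monic gcd a**3+5a**2−57a−189.

a**3+5a**2−57a−189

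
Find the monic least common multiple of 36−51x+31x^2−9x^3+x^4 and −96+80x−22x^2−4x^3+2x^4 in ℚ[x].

144−168x+73x^2−5x^3−5x^4+x^5

By polynomial division,
  x^4−9x^3+31x^2−51x+36 = (1/2)(2x^4−4x^3−22x^2+80x−96) + (−7x^3+42x^2−91x+84)
  2x^4−4x^3−22x^2+80x−96 = (−(2/7)x−8/7)(−7x^3+42x^2−91x+84) + (0)
Last nonzero remainder: −7x^3+42x^2−91x+84. Dividing through by −7 gives the monic gcd x^3−6x^2+13x−12.
Then lcm(f, g) = f·g / gcd(f, g); expanding and making the result monic gives the answer.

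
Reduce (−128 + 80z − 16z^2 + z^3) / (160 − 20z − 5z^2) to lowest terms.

By polynomial division,
  z^3 − 16z^2 + 80z − 128 = (−(1/5)z + 4)(−5z^2 − 20z + 160) + (192z − 768)
  −5z^2 − 20z + 160 = (−(5/192)z − 5/24)(192z − 768) + (0)
Last nonzero remainder: 192z − 768. Dividing through by 192 gives the monic gcd z − 4.
Cancel z − 4 from numerator and denominator to get the reduced form.

(−32 + 12z − z^2)/(40 + 5z)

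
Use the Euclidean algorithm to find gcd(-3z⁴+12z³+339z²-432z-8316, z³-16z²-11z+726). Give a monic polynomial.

z²-5z-66

Repeated division with remainder:
  -3z⁴+12z³+339z²-432z-8316 = (-3z-36)(z³-16z²-11z+726) + (-270z²+1350z+17820)
  z³-16z²-11z+726 = (-(1/270)z+11/270)(-270z²+1350z+17820) + (0)
Last nonzero remainder: -270z²+1350z+17820. Dividing through by -270 gives the monic gcd z²-5z-66.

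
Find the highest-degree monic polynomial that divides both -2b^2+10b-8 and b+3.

1

Repeated division with remainder:
  -2b^2+10b-8 = (-2b+16)(b+3) + (-56)
  b+3 = (-(1/56)b-3/56)(-56) + (0)
The last nonzero remainder is the constant -56, so the polynomials are coprime and gcd = 1.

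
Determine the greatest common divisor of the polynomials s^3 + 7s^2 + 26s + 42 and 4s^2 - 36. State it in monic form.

s + 3

Repeated division with remainder:
  s^3 + 7s^2 + 26s + 42 = ((1/4)s + 7/4)(4s^2 - 36) + (35s + 105)
  4s^2 - 36 = ((4/35)s - 12/35)(35s + 105) + (0)
Last nonzero remainder: 35s + 105. Dividing through by 35 gives the monic gcd s + 3.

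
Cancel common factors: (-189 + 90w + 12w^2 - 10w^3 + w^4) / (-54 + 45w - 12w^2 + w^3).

(-21 - 4w + w^2)/(-6 + w)

Repeated division with remainder:
  w^4 - 10w^3 + 12w^2 + 90w - 189 = (w + 2)(w^3 - 12w^2 + 45w - 54) + (-9w^2 + 54w - 81)
  w^3 - 12w^2 + 45w - 54 = (-(1/9)w + 2/3)(-9w^2 + 54w - 81) + (0)
Last nonzero remainder: -9w^2 + 54w - 81. Dividing through by -9 gives the monic gcd w^2 - 6w + 9.
Cancel w^2 - 6w + 9 from numerator and denominator to get the reduced form.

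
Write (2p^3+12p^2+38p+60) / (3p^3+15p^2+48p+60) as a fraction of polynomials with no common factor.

(2p+6)/(3p+6)

Apply the Euclidean algorithm:
  2p^3+12p^2+38p+60 = (2/3)(3p^3+15p^2+48p+60) + (2p^2+6p+20)
  3p^3+15p^2+48p+60 = ((3/2)p+3)(2p^2+6p+20) + (0)
Last nonzero remainder: 2p^2+6p+20. Dividing through by 2 gives the monic gcd p^2+3p+10.
Cancel p^2+3p+10 from numerator and denominator to get the reduced form.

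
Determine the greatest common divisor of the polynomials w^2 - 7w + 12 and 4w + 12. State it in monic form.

Euclidean algorithm in ℚ[w]:
  w^2 - 7w + 12 = ((1/4)w - 5/2)(4w + 12) + (42)
  4w + 12 = ((2/21)w + 2/7)(42) + (0)
The last nonzero remainder is the constant 42, so the polynomials are coprime and gcd = 1.

1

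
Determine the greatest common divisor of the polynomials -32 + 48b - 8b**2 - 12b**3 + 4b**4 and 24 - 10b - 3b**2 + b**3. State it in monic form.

-2 + b

Euclidean algorithm in ℚ[b]:
  4b**4 - 12b**3 - 8b**2 + 48b - 32 = (4b)(b**3 - 3b**2 - 10b + 24) + (32b**2 - 48b - 32)
  b**3 - 3b**2 - 10b + 24 = ((1/32)b - 3/64)(32b**2 - 48b - 32) + (-(45/4)b + 45/2)
  32b**2 - 48b - 32 = (-(128/45)b - 64/45)(-(45/4)b + 45/2) + (0)
Last nonzero remainder: -(45/4)b + 45/2. Dividing through by -45/4 gives the monic gcd b - 2.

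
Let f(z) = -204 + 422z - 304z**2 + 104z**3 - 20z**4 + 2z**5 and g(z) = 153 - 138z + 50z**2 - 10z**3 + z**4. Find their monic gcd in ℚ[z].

-51 + 29z - 7z**2 + z**3

Apply the Euclidean algorithm:
  2z**5 - 20z**4 + 104z**3 - 304z**2 + 422z - 204 = (2z)(z**4 - 10z**3 + 50z**2 - 138z + 153) + (4z**3 - 28z**2 + 116z - 204)
  z**4 - 10z**3 + 50z**2 - 138z + 153 = ((1/4)z - 3/4)(4z**3 - 28z**2 + 116z - 204) + (0)
Last nonzero remainder: 4z**3 - 28z**2 + 116z - 204. Dividing through by 4 gives the monic gcd z**3 - 7z**2 + 29z - 51.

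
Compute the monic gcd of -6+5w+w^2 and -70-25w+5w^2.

1

Repeated division with remainder:
  w^2+5w-6 = (1/5)(5w^2-25w-70) + (10w+8)
  5w^2-25w-70 = ((1/2)w-29/10)(10w+8) + (-234/5)
  10w+8 = (-(25/117)w-20/117)(-234/5) + (0)
The last nonzero remainder is the constant -234/5, so the polynomials are coprime and gcd = 1.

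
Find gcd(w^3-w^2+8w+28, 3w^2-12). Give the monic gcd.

Apply the Euclidean algorithm:
  w^3-w^2+8w+28 = ((1/3)w-1/3)(3w^2-12) + (12w+24)
  3w^2-12 = ((1/4)w-1/2)(12w+24) + (0)
Last nonzero remainder: 12w+24. Dividing through by 12 gives the monic gcd w+2.

w+2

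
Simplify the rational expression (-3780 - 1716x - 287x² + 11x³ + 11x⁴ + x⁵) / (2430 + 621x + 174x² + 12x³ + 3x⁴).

Repeated division with remainder:
  x⁵ + 11x⁴ + 11x³ - 287x² - 1716x - 3780 = ((1/3)x + 7/3)(3x⁴ + 12x³ + 174x² + 621x + 2430) + (-75x³ - 900x² - 3975x - 9450)
  3x⁴ + 12x³ + 174x² + 621x + 2430 = (-(1/25)x + 8/25)(-75x³ - 900x² - 3975x - 9450) + (303x² + 1515x + 5454)
  -75x³ - 900x² - 3975x - 9450 = (-(25/101)x - 175/101)(303x² + 1515x + 5454) + (0)
Last nonzero remainder: 303x² + 1515x + 5454. Dividing through by 303 gives the monic gcd x² + 5x + 18.
Cancel x² + 5x + 18 from numerator and denominator to get the reduced form.

(-210 - 37x + 6x² + x³)/(135 - 3x + 3x²)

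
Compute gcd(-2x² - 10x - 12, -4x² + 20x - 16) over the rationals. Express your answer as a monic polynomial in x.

Euclidean algorithm in ℚ[x]:
  -2x² - 10x - 12 = (1/2)(-4x² + 20x - 16) + (-20x - 4)
  -4x² + 20x - 16 = ((1/5)x - 26/25)(-20x - 4) + (-504/25)
  -20x - 4 = ((125/126)x + 25/126)(-504/25) + (0)
The last nonzero remainder is the constant -504/25, so the polynomials are coprime and gcd = 1.

1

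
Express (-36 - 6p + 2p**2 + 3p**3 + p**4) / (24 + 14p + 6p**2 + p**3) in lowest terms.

By polynomial division,
  p**4 + 3p**3 + 2p**2 - 6p - 36 = (p - 3)(p**3 + 6p**2 + 14p + 24) + (6p**2 + 12p + 36)
  p**3 + 6p**2 + 14p + 24 = ((1/6)p + 2/3)(6p**2 + 12p + 36) + (0)
Last nonzero remainder: 6p**2 + 12p + 36. Dividing through by 6 gives the monic gcd p**2 + 2p + 6.
Cancel p**2 + 2p + 6 from numerator and denominator to get the reduced form.

(-6 + p + p**2)/(4 + p)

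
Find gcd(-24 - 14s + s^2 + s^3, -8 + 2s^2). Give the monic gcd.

2 + s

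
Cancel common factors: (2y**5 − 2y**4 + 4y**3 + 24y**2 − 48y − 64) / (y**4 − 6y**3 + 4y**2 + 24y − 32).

By polynomial division,
  2y**5 − 2y**4 + 4y**3 + 24y**2 − 48y − 64 = (2y + 10)(y**4 − 6y**3 + 4y**2 + 24y − 32) + (56y**3 − 64y**2 − 224y + 256)
  y**4 − 6y**3 + 4y**2 + 24y − 32 = ((1/56)y − 17/196)(56y**3 − 64y**2 − 224y + 256) + ((120/49)y**2 − 480/49)
  56y**3 − 64y**2 − 224y + 256 = ((343/15)y − 392/15)((120/49)y**2 − 480/49) + (0)
Last nonzero remainder: (120/49)y**2 − 480/49. Dividing through by 120/49 gives the monic gcd y**2 − 4.
Cancel y**2 − 4 from numerator and denominator to get the reduced form.

(2y**3 − 2y**2 + 12y + 16)/(y**2 − 6y + 8)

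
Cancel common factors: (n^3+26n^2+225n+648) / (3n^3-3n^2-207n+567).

(n^2+17n+72)/(3n^2-30n+63)

Repeated division with remainder:
  n^3+26n^2+225n+648 = (1/3)(3n^3-3n^2-207n+567) + (27n^2+294n+459)
  3n^3-3n^2-207n+567 = ((1/9)n-107/81)(27n^2+294n+459) + ((3520/27)n+3520/3)
  27n^2+294n+459 = ((729/3520)n+1377/3520)((3520/27)n+3520/3) + (0)
Last nonzero remainder: (3520/27)n+3520/3. Dividing through by 3520/27 gives the monic gcd n+9.
Cancel n+9 from numerator and denominator to get the reduced form.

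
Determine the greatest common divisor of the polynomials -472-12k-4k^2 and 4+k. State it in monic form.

Euclidean algorithm in ℚ[k]:
  -4k^2-12k-472 = (-4k+4)(k+4) + (-488)
  k+4 = (-(1/488)k-1/122)(-488) + (0)
The last nonzero remainder is the constant -488, so the polynomials are coprime and gcd = 1.

1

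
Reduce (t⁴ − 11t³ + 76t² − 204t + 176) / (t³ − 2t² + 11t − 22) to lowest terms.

(t³ − 9t² + 58t − 88)/(t² + 11)

Apply the Euclidean algorithm:
  t⁴ − 11t³ + 76t² − 204t + 176 = (t − 9)(t³ − 2t² + 11t − 22) + (47t² − 83t − 22)
  t³ − 2t² + 11t − 22 = ((1/47)t − 11/2209)(47t² − 83t − 22) + ((24420/2209)t − 48840/2209)
  47t² − 83t − 22 = ((103823/24420)t + 2209/2220)((24420/2209)t − 48840/2209) + (0)
Last nonzero remainder: (24420/2209)t − 48840/2209. Dividing through by 24420/2209 gives the monic gcd t − 2.
Cancel t − 2 from numerator and denominator to get the reduced form.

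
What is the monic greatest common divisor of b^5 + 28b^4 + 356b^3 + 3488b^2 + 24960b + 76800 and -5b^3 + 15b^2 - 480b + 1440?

b^2 + 96

Euclidean algorithm in ℚ[b]:
  b^5 + 28b^4 + 356b^3 + 3488b^2 + 24960b + 76800 = (-(1/5)b^2 - (31/5)b - 353/5)(-5b^3 + 15b^2 - 480b + 1440) + (1859b^2 + 178464)
  -5b^3 + 15b^2 - 480b + 1440 = (-(5/1859)b + 15/1859)(1859b^2 + 178464) + (0)
Last nonzero remainder: 1859b^2 + 178464. Dividing through by 1859 gives the monic gcd b^2 + 96.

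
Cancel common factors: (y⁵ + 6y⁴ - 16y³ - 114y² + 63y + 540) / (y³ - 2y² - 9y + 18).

(y³ + 6y² - 7y - 60)/(y - 2)

Apply the Euclidean algorithm:
  y⁵ + 6y⁴ - 16y³ - 114y² + 63y + 540 = (y² + 8y + 9)(y³ - 2y² - 9y + 18) + (-42y² + 378)
  y³ - 2y² - 9y + 18 = (-(1/42)y + 1/21)(-42y² + 378) + (0)
Last nonzero remainder: -42y² + 378. Dividing through by -42 gives the monic gcd y² - 9.
Cancel y² - 9 from numerator and denominator to get the reduced form.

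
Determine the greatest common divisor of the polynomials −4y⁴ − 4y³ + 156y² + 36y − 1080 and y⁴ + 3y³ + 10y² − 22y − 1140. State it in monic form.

y² + y − 30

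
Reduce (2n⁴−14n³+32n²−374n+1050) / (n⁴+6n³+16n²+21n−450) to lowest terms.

(2n−14)/(n+6)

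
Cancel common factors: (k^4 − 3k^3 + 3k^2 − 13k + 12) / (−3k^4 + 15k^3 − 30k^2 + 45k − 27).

Euclidean algorithm in ℚ[k]:
  k^4 − 3k^3 + 3k^2 − 13k + 12 = (−1/3)(−3k^4 + 15k^3 − 30k^2 + 45k − 27) + (2k^3 − 7k^2 + 2k + 3)
  −3k^4 + 15k^3 − 30k^2 + 45k − 27 = (−(3/2)k + 9/4)(2k^3 − 7k^2 + 2k + 3) + (−(45/4)k^2 + 45k − 135/4)
  2k^3 − 7k^2 + 2k + 3 = (−(8/45)k − 4/45)(−(45/4)k^2 + 45k − 135/4) + (0)
Last nonzero remainder: −(45/4)k^2 + 45k − 135/4. Dividing through by −45/4 gives the monic gcd k^2 − 4k + 3.
Cancel k^2 − 4k + 3 from numerator and denominator to get the reduced form.

(−k^2 − k − 4)/(3k^2 − 3k + 9)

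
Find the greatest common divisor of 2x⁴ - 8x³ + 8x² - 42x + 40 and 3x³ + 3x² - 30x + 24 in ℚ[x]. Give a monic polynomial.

x - 1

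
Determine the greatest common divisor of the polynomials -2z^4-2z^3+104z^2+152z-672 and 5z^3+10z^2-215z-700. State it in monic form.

Apply the Euclidean algorithm:
  -2z^4-2z^3+104z^2+152z-672 = (-(2/5)z+2/5)(5z^3+10z^2-215z-700) + (14z^2-42z-392)
  5z^3+10z^2-215z-700 = ((5/14)z+25/14)(14z^2-42z-392) + (0)
Last nonzero remainder: 14z^2-42z-392. Dividing through by 14 gives the monic gcd z^2-3z-28.

z^2-3z-28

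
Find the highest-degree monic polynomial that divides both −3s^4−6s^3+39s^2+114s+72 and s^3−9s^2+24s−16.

Repeated division with remainder:
  −3s^4−6s^3+39s^2+114s+72 = (−3s−33)(s^3−9s^2+24s−16) + (−186s^2+858s−456)
  s^3−9s^2+24s−16 = (−(1/186)s+68/2883)(−186s^2+858s−456) + ((1260/961)s−5040/961)
  −186s^2+858s−456 = (−(29791/210)s+18259/210)((1260/961)s−5040/961) + (0)
Last nonzero remainder: (1260/961)s−5040/961. Dividing through by 1260/961 gives the monic gcd s−4.

s−4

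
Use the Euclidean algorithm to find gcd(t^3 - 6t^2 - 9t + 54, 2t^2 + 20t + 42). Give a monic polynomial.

t + 3

Apply the Euclidean algorithm:
  t^3 - 6t^2 - 9t + 54 = ((1/2)t - 8)(2t^2 + 20t + 42) + (130t + 390)
  2t^2 + 20t + 42 = ((1/65)t + 7/65)(130t + 390) + (0)
Last nonzero remainder: 130t + 390. Dividing through by 130 gives the monic gcd t + 3.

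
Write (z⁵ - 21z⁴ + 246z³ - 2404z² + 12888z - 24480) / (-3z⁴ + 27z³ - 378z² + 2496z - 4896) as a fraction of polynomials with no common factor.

(-z² + 16z - 60)/(3z - 12)

Euclidean algorithm in ℚ[z]:
  z⁵ - 21z⁴ + 246z³ - 2404z² + 12888z - 24480 = (-(1/3)z + 4)(-3z⁴ + 27z³ - 378z² + 2496z - 4896) + (12z³ - 60z² + 1272z - 4896)
  -3z⁴ + 27z³ - 378z² + 2496z - 4896 = (-(1/4)z + 1)(12z³ - 60z² + 1272z - 4896) + (0)
Last nonzero remainder: 12z³ - 60z² + 1272z - 4896. Dividing through by 12 gives the monic gcd z³ - 5z² + 106z - 408.
Cancel z³ - 5z² + 106z - 408 from numerator and denominator to get the reduced form.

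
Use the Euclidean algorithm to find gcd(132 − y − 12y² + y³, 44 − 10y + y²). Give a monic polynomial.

By polynomial division,
  y³ − 12y² − y + 132 = (y − 2)(y² − 10y + 44) + (−65y + 220)
  y² − 10y + 44 = (−(1/65)y + 86/845)(−65y + 220) + (3652/169)
  −65y + 220 = (−(10985/3652)y + 845/83)(3652/169) + (0)
The last nonzero remainder is the constant 3652/169, so the polynomials are coprime and gcd = 1.

1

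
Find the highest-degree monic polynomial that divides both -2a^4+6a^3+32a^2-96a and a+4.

a+4

Repeated division with remainder:
  -2a^4+6a^3+32a^2-96a = (-2a^3+14a^2-24a)(a+4) + (0)
The last nonzero remainder a+4 is already monic.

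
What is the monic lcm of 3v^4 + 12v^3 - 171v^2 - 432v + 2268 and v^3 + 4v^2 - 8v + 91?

Repeated division with remainder:
  3v^4 + 12v^3 - 171v^2 - 432v + 2268 = (3v)(v^3 + 4v^2 - 8v + 91) + (-147v^2 - 705v + 2268)
  v^3 + 4v^2 - 8v + 91 = (-(1/147)v + 13/2401)(-147v^2 - 705v + 2268) + ((27001/2401)v + 27001/343)
  -147v^2 - 705v + 2268 = (-(352947/27001)v + 777924/27001)((27001/2401)v + 27001/343) + (0)
Last nonzero remainder: (27001/2401)v + 27001/343. Dividing through by 27001/2401 gives the monic gcd v + 7.
Then lcm(f, g) = f·g / gcd(f, g); expanding and making the result monic gives the answer.

v^6 + v^5 - 56v^4 + 79v^3 + 447v^2 - 4140v + 9828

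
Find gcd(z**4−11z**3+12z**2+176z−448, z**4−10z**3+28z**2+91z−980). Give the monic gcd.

z**2−3z−28

By polynomial division,
  z**4−11z**3+12z**2+176z−448 = (z**4−10z**3+28z**2+91z−980) + (−z**3−16z**2+85z+532)
  z**4−10z**3+28z**2+91z−980 = (−z+26)(−z**3−16z**2+85z+532) + (529z**2−1587z−14812)
  −z**3−16z**2+85z+532 = (−(1/529)z−19/529)(529z**2−1587z−14812) + (0)
Last nonzero remainder: 529z**2−1587z−14812. Dividing through by 529 gives the monic gcd z**2−3z−28.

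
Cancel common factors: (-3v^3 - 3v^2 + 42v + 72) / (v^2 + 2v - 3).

(-3v^2 + 6v + 24)/(v - 1)

Euclidean algorithm in ℚ[v]:
  -3v^3 - 3v^2 + 42v + 72 = (-3v + 3)(v^2 + 2v - 3) + (27v + 81)
  v^2 + 2v - 3 = ((1/27)v - 1/27)(27v + 81) + (0)
Last nonzero remainder: 27v + 81. Dividing through by 27 gives the monic gcd v + 3.
Cancel v + 3 from numerator and denominator to get the reduced form.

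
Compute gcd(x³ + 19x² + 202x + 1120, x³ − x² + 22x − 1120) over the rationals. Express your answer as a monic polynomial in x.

x² + 9x + 112

Repeated division with remainder:
  x³ + 19x² + 202x + 1120 = (x³ − x² + 22x − 1120) + (20x² + 180x + 2240)
  x³ − x² + 22x − 1120 = ((1/20)x − 1/2)(20x² + 180x + 2240) + (0)
Last nonzero remainder: 20x² + 180x + 2240. Dividing through by 20 gives the monic gcd x² + 9x + 112.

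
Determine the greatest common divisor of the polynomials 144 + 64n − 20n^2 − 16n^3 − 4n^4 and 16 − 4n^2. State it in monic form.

Euclidean algorithm in ℚ[n]:
  −4n^4 − 16n^3 − 20n^2 + 64n + 144 = (n^2 + 4n + 9)(−4n^2 + 16) + (0)
Last nonzero remainder: −4n^2 + 16. Dividing through by −4 gives the monic gcd n^2 − 4.

−4 + n^2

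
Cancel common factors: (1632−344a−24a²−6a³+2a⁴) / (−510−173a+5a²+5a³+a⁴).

(48−20a+2a²)/(−15−2a+a²)

Apply the Euclidean algorithm:
  2a⁴−6a³−24a²−344a+1632 = (2)(a⁴+5a³+5a²−173a−510) + (−16a³−34a²+2a+2652)
  a⁴+5a³+5a²−173a−510 = (−(1/16)a−23/128)(−16a³−34a²+2a+2652) + (−(63/64)a²−(441/64)a−1071/32)
  −16a³−34a²+2a+2652 = ((1024/63)a−1664/21)(−(63/64)a²−(441/64)a−1071/32) + (0)
Last nonzero remainder: −(63/64)a²−(441/64)a−1071/32. Dividing through by −63/64 gives the monic gcd a²+7a+34.
Cancel a²+7a+34 from numerator and denominator to get the reduced form.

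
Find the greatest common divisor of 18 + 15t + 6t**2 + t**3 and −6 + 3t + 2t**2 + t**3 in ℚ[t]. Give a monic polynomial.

By polynomial division,
  t**3 + 6t**2 + 15t + 18 = (t**3 + 2t**2 + 3t − 6) + (4t**2 + 12t + 24)
  t**3 + 2t**2 + 3t − 6 = ((1/4)t − 1/4)(4t**2 + 12t + 24) + (0)
Last nonzero remainder: 4t**2 + 12t + 24. Dividing through by 4 gives the monic gcd t**2 + 3t + 6.

6 + 3t + t**2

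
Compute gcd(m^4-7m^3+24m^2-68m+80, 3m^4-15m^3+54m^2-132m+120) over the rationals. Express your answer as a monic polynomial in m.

m^3-3m^2+12m-20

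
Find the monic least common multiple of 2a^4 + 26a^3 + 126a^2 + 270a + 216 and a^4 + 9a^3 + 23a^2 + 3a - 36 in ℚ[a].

a^5 + 12a^4 + 50a^3 + 72a^2 - 27a - 108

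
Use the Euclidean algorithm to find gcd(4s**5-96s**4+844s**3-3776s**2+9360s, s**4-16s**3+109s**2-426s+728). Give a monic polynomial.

Euclidean algorithm in ℚ[s]:
  4s**5-96s**4+844s**3-3776s**2+9360s = (4s-32)(s**4-16s**3+109s**2-426s+728) + (-104s**3+1416s**2-7184s+23296)
  s**4-16s**3+109s**2-426s+728 = (-(1/104)s+31/1352)(-104s**3+1416s**2-7184s+23296) + ((1260/169)s**2-(6300/169)s+2520/13)
  -104s**3+1416s**2-7184s+23296 = (-(4394/315)s+5408/45)((1260/169)s**2-(6300/169)s+2520/13) + (0)
Last nonzero remainder: (1260/169)s**2-(6300/169)s+2520/13. Dividing through by 1260/169 gives the monic gcd s**2-5s+26.

s**2-5s+26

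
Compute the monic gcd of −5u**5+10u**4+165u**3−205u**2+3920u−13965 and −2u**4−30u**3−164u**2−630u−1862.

u**3+8u**2+26u+133

Euclidean algorithm in ℚ[u]:
  −5u**5+10u**4+165u**3−205u**2+3920u−13965 = ((5/2)u−85/2)(−2u**4−30u**3−164u**2−630u−1862) + (−700u**3−5600u**2−18200u−93100)
  −2u**4−30u**3−164u**2−630u−1862 = ((1/350)u+1/50)(−700u**3−5600u**2−18200u−93100) + (0)
Last nonzero remainder: −700u**3−5600u**2−18200u−93100. Dividing through by −700 gives the monic gcd u**3+8u**2+26u+133.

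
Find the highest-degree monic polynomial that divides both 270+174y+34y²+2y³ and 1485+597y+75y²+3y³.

Apply the Euclidean algorithm:
  2y³+34y²+174y+270 = (2/3)(3y³+75y²+597y+1485) + (-16y²-224y-720)
  3y³+75y²+597y+1485 = (-(3/16)y-33/16)(-16y²-224y-720) + (0)
Last nonzero remainder: -16y²-224y-720. Dividing through by -16 gives the monic gcd y²+14y+45.

45+14y+y²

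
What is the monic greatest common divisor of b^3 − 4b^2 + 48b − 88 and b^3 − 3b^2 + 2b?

b − 2

By polynomial division,
  b^3 − 4b^2 + 48b − 88 = (b^3 − 3b^2 + 2b) + (−b^2 + 46b − 88)
  b^3 − 3b^2 + 2b = (−b − 43)(−b^2 + 46b − 88) + (1892b − 3784)
  −b^2 + 46b − 88 = (−(1/1892)b + 1/43)(1892b − 3784) + (0)
Last nonzero remainder: 1892b − 3784. Dividing through by 1892 gives the monic gcd b − 2.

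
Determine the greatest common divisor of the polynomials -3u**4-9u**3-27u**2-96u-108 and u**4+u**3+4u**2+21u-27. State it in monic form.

Repeated division with remainder:
  -3u**4-9u**3-27u**2-96u-108 = (-3)(u**4+u**3+4u**2+21u-27) + (-6u**3-15u**2-33u-189)
  u**4+u**3+4u**2+21u-27 = (-(1/6)u+1/4)(-6u**3-15u**2-33u-189) + ((9/4)u**2-(9/4)u+81/4)
  -6u**3-15u**2-33u-189 = (-(8/3)u-28/3)((9/4)u**2-(9/4)u+81/4) + (0)
Last nonzero remainder: (9/4)u**2-(9/4)u+81/4. Dividing through by 9/4 gives the monic gcd u**2-u+9.

u**2-u+9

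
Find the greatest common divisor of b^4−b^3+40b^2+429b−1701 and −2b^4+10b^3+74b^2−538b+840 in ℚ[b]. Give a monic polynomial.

b^2+4b−21

Apply the Euclidean algorithm:
  b^4−b^3+40b^2+429b−1701 = (−1/2)(−2b^4+10b^3+74b^2−538b+840) + (4b^3+77b^2+160b−1281)
  −2b^4+10b^3+74b^2−538b+840 = (−(1/2)b+97/8)(4b^3+77b^2+160b−1281) + (−(6237/8)b^2−(6237/2)b+130977/8)
  4b^3+77b^2+160b−1281 = (−(32/6237)b−488/6237)(−(6237/8)b^2−(6237/2)b+130977/8) + (0)
Last nonzero remainder: −(6237/8)b^2−(6237/2)b+130977/8. Dividing through by −6237/8 gives the monic gcd b^2+4b−21.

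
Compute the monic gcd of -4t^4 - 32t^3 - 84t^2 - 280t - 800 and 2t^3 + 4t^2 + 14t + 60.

t^2 - t + 10

Euclidean algorithm in ℚ[t]:
  -4t^4 - 32t^3 - 84t^2 - 280t - 800 = (-2t - 12)(2t^3 + 4t^2 + 14t + 60) + (-8t^2 + 8t - 80)
  2t^3 + 4t^2 + 14t + 60 = (-(1/4)t - 3/4)(-8t^2 + 8t - 80) + (0)
Last nonzero remainder: -8t^2 + 8t - 80. Dividing through by -8 gives the monic gcd t^2 - t + 10.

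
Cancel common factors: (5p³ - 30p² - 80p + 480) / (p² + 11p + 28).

(5p² - 50p + 120)/(p + 7)

By polynomial division,
  5p³ - 30p² - 80p + 480 = (5p - 85)(p² + 11p + 28) + (715p + 2860)
  p² + 11p + 28 = ((1/715)p + 7/715)(715p + 2860) + (0)
Last nonzero remainder: 715p + 2860. Dividing through by 715 gives the monic gcd p + 4.
Cancel p + 4 from numerator and denominator to get the reduced form.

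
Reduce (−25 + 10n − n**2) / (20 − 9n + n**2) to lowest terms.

(5 − n)/(−4 + n)

By polynomial division,
  −n**2 + 10n − 25 = (−1)(n**2 − 9n + 20) + (n − 5)
  n**2 − 9n + 20 = (n − 4)(n − 5) + (0)
The last nonzero remainder n − 5 is already monic.
Cancel n − 5 from numerator and denominator to get the reduced form.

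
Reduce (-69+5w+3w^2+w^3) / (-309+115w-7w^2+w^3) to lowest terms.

(23+6w+w^2)/(103-4w+w^2)

Apply the Euclidean algorithm:
  w^3+3w^2+5w-69 = (w^3-7w^2+115w-309) + (10w^2-110w+240)
  w^3-7w^2+115w-309 = ((1/10)w+2/5)(10w^2-110w+240) + (135w-405)
  10w^2-110w+240 = ((2/27)w-16/27)(135w-405) + (0)
Last nonzero remainder: 135w-405. Dividing through by 135 gives the monic gcd w-3.
Cancel w-3 from numerator and denominator to get the reduced form.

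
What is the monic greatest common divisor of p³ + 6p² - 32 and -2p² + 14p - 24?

By polynomial division,
  p³ + 6p² - 32 = (-(1/2)p - 13/2)(-2p² + 14p - 24) + (79p - 188)
  -2p² + 14p - 24 = (-(2/79)p + 730/6241)(79p - 188) + (-12544/6241)
  79p - 188 = (-(493039/12544)p + 293327/3136)(-12544/6241) + (0)
The last nonzero remainder is the constant -12544/6241, so the polynomials are coprime and gcd = 1.

1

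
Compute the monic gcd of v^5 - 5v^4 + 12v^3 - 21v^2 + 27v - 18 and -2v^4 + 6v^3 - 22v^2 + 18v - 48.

Repeated division with remainder:
  v^5 - 5v^4 + 12v^3 - 21v^2 + 27v - 18 = (-(1/2)v + 1)(-2v^4 + 6v^3 - 22v^2 + 18v - 48) + (-5v^3 + 10v^2 - 15v + 30)
  -2v^4 + 6v^3 - 22v^2 + 18v - 48 = ((2/5)v - 2/5)(-5v^3 + 10v^2 - 15v + 30) + (-12v^2 - 36)
  -5v^3 + 10v^2 - 15v + 30 = ((5/12)v - 5/6)(-12v^2 - 36) + (0)
Last nonzero remainder: -12v^2 - 36. Dividing through by -12 gives the monic gcd v^2 + 3.

v^2 + 3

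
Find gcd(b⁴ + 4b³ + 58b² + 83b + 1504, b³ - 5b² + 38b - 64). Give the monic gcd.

b² - 3b + 32

Euclidean algorithm in ℚ[b]:
  b⁴ + 4b³ + 58b² + 83b + 1504 = (b + 9)(b³ - 5b² + 38b - 64) + (65b² - 195b + 2080)
  b³ - 5b² + 38b - 64 = ((1/65)b - 2/65)(65b² - 195b + 2080) + (0)
Last nonzero remainder: 65b² - 195b + 2080. Dividing through by 65 gives the monic gcd b² - 3b + 32.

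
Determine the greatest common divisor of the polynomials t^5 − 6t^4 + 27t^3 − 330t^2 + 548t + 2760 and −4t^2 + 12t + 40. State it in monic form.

t^2 − 3t − 10

Apply the Euclidean algorithm:
  t^5 − 6t^4 + 27t^3 − 330t^2 + 548t + 2760 = (−(1/4)t^3 + (3/4)t^2 − 7t + 69)(−4t^2 + 12t + 40) + (0)
Last nonzero remainder: −4t^2 + 12t + 40. Dividing through by −4 gives the monic gcd t^2 − 3t − 10.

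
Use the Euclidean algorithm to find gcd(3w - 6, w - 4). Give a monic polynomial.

Euclidean algorithm in ℚ[w]:
  3w - 6 = (3)(w - 4) + (6)
  w - 4 = ((1/6)w - 2/3)(6) + (0)
The last nonzero remainder is the constant 6, so the polynomials are coprime and gcd = 1.

1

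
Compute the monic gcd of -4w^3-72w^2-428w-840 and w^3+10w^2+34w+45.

w+5

Apply the Euclidean algorithm:
  -4w^3-72w^2-428w-840 = (-4)(w^3+10w^2+34w+45) + (-32w^2-292w-660)
  w^3+10w^2+34w+45 = (-(1/32)w-7/256)(-32w^2-292w-660) + ((345/64)w+1725/64)
  -32w^2-292w-660 = (-(2048/345)w-2816/115)((345/64)w+1725/64) + (0)
Last nonzero remainder: (345/64)w+1725/64. Dividing through by 345/64 gives the monic gcd w+5.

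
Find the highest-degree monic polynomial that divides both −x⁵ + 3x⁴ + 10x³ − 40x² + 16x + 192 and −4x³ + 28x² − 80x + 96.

By polynomial division,
  −x⁵ + 3x⁴ + 10x³ − 40x² + 16x + 192 = ((1/4)x² + x − 1/2)(−4x³ + 28x² − 80x + 96) + (30x² − 120x + 240)
  −4x³ + 28x² − 80x + 96 = (−(2/15)x + 2/5)(30x² − 120x + 240) + (0)
Last nonzero remainder: 30x² − 120x + 240. Dividing through by 30 gives the monic gcd x² − 4x + 8.

x² − 4x + 8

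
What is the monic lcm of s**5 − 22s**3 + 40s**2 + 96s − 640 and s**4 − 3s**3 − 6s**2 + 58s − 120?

Euclidean algorithm in ℚ[s]:
  s**5 − 22s**3 + 40s**2 + 96s − 640 = (s + 3)(s**4 − 3s**3 − 6s**2 + 58s − 120) + (−7s**3 + 42s − 280)
  s**4 − 3s**3 − 6s**2 + 58s − 120 = (−(1/7)s + 3/7)(−7s**3 + 42s − 280) + (0)
Last nonzero remainder: −7s**3 + 42s − 280. Dividing through by −7 gives the monic gcd s**3 − 6s + 40.
Then lcm(f, g) = f·g / gcd(f, g); expanding and making the result monic gives the answer.

s**6 − 3s**5 − 22s**4 + 106s**3 − 24s**2 − 928s + 1920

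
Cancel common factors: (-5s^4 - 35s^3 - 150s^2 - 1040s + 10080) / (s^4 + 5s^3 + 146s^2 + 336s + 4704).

Apply the Euclidean algorithm:
  -5s^4 - 35s^3 - 150s^2 - 1040s + 10080 = (-5)(s^4 + 5s^3 + 146s^2 + 336s + 4704) + (-10s^3 + 580s^2 + 640s + 33600)
  s^4 + 5s^3 + 146s^2 + 336s + 4704 = (-(1/10)s - 63/10)(-10s^3 + 580s^2 + 640s + 33600) + (3864s^2 + 7728s + 216384)
  -10s^3 + 580s^2 + 640s + 33600 = (-(5/1932)s + 25/161)(3864s^2 + 7728s + 216384) + (0)
Last nonzero remainder: 3864s^2 + 7728s + 216384. Dividing through by 3864 gives the monic gcd s^2 + 2s + 56.
Cancel s^2 + 2s + 56 from numerator and denominator to get the reduced form.

(-5s^2 - 25s + 180)/(s^2 + 3s + 84)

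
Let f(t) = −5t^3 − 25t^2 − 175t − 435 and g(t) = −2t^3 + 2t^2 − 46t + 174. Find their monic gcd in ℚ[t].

Euclidean algorithm in ℚ[t]:
  −5t^3 − 25t^2 − 175t − 435 = (5/2)(−2t^3 + 2t^2 − 46t + 174) + (−30t^2 − 60t − 870)
  −2t^3 + 2t^2 − 46t + 174 = ((1/15)t − 1/5)(−30t^2 − 60t − 870) + (0)
Last nonzero remainder: −30t^2 − 60t − 870. Dividing through by −30 gives the monic gcd t^2 + 2t + 29.

t^2 + 2t + 29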